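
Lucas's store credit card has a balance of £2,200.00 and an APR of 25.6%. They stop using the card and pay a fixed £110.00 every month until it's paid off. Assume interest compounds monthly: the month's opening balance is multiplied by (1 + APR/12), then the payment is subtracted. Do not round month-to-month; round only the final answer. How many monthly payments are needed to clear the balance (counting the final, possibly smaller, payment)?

27 months

Monthly rate r = 25.6%/12 = 2.13333% = 0.0213333.
Recurrence: B ← B·(1+r) − £110.00.
Month 1: interest £46.93; balance after payment £2,136.93.
Month 2: interest £45.59; balance after payment £2,072.52.
Closed form: n = −ln(1 − rB₀/P)/ln(1+r) = −ln(0.57333)/ln(1.02133) ≈ 26.353, so the balance reaches zero during payment 27.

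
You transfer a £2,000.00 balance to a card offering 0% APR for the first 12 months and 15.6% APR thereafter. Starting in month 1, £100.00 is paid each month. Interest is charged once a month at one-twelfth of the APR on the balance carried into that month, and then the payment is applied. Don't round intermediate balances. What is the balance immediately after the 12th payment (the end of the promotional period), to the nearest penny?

Promo months 1–12 at r₀ = 0%/12 = 0; months 13+ at r₁ = 15.6%/12 = 0.013.
After month 12 (no interest yet): B = £2,000.00 − 12·£100.00 = £800.00.

£800.00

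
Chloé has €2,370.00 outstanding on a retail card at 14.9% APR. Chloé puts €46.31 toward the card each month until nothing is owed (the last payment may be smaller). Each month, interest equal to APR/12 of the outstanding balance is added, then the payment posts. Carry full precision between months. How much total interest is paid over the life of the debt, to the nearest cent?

Monthly rate r = 14.9%/12 = 1.24167% = 0.0124167.
Payoff takes n = ⌈−ln(1 − rB₀/P)/ln(1+r)⌉ = ⌈81.772⌉ = 82 payments; the last is €35.79.
Total paid = 81·€46.31 + €35.79 = €3,786.90.
Total interest = total paid − principal = €3,786.90 − €2,370.00 = €1,416.90.

€1,416.90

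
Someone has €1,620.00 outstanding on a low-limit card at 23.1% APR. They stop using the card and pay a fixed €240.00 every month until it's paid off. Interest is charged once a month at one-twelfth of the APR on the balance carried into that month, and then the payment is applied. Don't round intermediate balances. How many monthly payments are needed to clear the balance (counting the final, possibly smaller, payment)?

Monthly rate r = 23.1%/12 = 1.925% = 0.01925.
Recurrence: B ← B·(1+r) − €240.00.
Month 1: interest €31.18; balance after payment €1,411.18.
Month 2: interest €27.17; balance after payment €1,198.35.
Closed form: n = −ln(1 − rB₀/P)/ln(1+r) = −ln(0.87006)/ln(1.01925) ≈ 7.300, so the balance reaches zero during payment 8.

8 payments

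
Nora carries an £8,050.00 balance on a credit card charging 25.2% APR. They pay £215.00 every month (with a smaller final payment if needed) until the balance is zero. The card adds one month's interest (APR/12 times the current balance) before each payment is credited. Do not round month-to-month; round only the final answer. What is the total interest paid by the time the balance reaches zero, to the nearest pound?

Monthly rate r = 25.2%/12 = 2.1% = 0.021.
Payoff takes n = ⌈−ln(1 − rB₀/P)/ln(1+r)⌉ = ⌈74.249⌉ = 75 payments; the last is £53.97.
Total paid = 74·£215.00 + £53.97 = £15,963.97.
Total interest = total paid − principal = £15,963.97 − £8,050.00 = £7,913.97.

£7,914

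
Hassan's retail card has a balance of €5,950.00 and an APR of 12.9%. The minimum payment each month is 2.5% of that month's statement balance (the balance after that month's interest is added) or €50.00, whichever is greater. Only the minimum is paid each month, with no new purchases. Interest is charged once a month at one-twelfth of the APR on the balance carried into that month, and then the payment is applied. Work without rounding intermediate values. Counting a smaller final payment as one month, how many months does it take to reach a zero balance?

Monthly rate r = 12.9%/12 = 1.075% = 0.01075.
While 2.5% of the post-interest balance exceeds €50.00, each month B ← (B·(1+r))·(1 − 0.025), i.e. B shrinks by the factor (1+r)·0.975 = 0.98548.
This holds for months 1–76. Entering month 77 the balance is €1,957.91; 2.5% of the post-interest balance is now below €50.00, so the flat €50.00 minimum applies from here.
From month 77 a fixed €50.00 at rate r clears €1,957.91 in 52 more payments. Total: 76 + 52 = 128 months.

128 months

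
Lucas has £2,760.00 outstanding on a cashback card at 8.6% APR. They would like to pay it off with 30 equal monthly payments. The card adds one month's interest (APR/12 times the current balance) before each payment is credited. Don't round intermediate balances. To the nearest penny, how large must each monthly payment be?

Monthly rate r = 8.6%/12 = 0.716667% = 0.00716667.
Level-payment amortization: P = B₀·r / (1 − (1+r)^(−n)) = 2760.00·0.00716667 / (1 − 1.00717^(−30)).
Denominator 1 − (1+r)^(−30) = 0.192839903.
P = 19.78 / 0.192839903 ≈ 102.57.

£102.57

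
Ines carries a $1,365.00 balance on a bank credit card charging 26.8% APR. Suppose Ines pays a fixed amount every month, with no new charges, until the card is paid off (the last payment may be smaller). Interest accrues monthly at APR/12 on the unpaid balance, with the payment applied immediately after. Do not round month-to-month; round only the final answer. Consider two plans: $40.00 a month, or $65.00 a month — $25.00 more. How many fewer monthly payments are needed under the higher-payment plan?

37 fewer payments

Monthly rate r = 26.8%/12 = 2.23333% = 0.0223333.
At $40.00/mo: n = ⌈−ln(1 − rB₀/P)/ln(1+r)⌉ = 66 payments (last $0.58); total interest = total paid − $1,365.00 = $1,235.58.
At $65.00/mo: 29 payments (last $42.95); total interest $497.95.
Payments saved = 66 − 29 = 37.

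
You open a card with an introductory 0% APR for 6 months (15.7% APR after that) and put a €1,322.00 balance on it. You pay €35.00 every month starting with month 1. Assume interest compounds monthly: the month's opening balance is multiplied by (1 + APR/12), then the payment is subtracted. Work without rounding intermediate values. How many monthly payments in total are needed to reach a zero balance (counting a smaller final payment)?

Promo months 1–6 at r₀ = 0%/12 = 0; months 7+ at r₁ = 15.7%/12 = 0.0130833.
After month 6 (no interest yet): B = €1,322.00 − 6·€35.00 = €1,112.00.
Then at r₁ with €35.00/mo: n₂ = −ln(1 − r₁·B/P)/ln(1+r₁) ≈ 41.34 → 42 more payments.

48 months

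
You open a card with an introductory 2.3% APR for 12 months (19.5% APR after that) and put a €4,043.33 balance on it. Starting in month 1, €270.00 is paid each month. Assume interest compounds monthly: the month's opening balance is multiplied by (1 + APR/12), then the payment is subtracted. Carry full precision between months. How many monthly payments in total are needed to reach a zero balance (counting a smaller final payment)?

16 payments

Promo months 1–12 at r₀ = 2.3%/12 = 0.00191667; months 13+ at r₁ = 19.5%/12 = 0.01625.
After month 12: iterate B ← B·(1+r₀) − €270.00 for 12 months → €862.94.
Then at r₁ with €270.00/mo: n₂ = −ln(1 − r₁·B/P)/ln(1+r₁) ≈ 3.31 → 4 more payments.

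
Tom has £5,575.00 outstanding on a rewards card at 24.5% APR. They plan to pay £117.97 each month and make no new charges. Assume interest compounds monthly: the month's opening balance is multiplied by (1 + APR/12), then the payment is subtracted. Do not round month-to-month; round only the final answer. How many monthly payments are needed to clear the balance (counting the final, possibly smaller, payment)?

166 payments

Monthly rate r = 24.5%/12 = 2.04167% = 0.0204167.
Recurrence: B ← B·(1+r) − £117.97.
Month 1: interest £113.82; balance after payment £5,570.85.
Month 2: interest £113.74; balance after payment £5,566.62.
Closed form: n = −ln(1 − rB₀/P)/ln(1+r) = −ln(0.035154)/ln(1.02042) ≈ 165.653, so the balance reaches zero during payment 166.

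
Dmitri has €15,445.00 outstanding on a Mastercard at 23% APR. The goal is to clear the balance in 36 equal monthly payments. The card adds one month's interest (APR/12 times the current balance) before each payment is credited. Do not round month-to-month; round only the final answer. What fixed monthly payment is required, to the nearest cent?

Monthly rate r = 23%/12 = 1.91667% = 0.0191667.
Level-payment amortization: P = B₀·r / (1 − (1+r)^(−n)) = 15445.00·0.0191667 / (1 − 1.01917^(−36)).
Denominator 1 − (1+r)^(−36) = 0.495138324.
P = 296.029 / 0.495138324 ≈ 597.87.

€597.87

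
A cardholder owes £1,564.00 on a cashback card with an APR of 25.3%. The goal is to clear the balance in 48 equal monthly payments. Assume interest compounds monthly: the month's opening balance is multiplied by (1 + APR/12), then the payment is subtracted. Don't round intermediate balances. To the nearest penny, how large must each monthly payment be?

£52.12

Monthly rate r = 25.3%/12 = 2.10833% = 0.0210833.
Level-payment amortization: P = B₀·r / (1 − (1+r)^(−n)) = 1564.00·0.0210833 / (1 − 1.02108^(−48)).
Denominator 1 − (1+r)^(−48) = 0.632664415.
P = 32.9743 / 0.632664415 ≈ 52.12.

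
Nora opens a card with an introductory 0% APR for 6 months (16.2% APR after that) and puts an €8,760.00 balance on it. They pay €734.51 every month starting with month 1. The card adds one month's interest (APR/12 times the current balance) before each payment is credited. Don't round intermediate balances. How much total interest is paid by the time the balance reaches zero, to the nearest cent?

€215.41

Promo months 1–6 at r₀ = 0%/12 = 0; months 7+ at r₁ = 16.2%/12 = 0.0135.
After month 6 (no interest yet): B = €8,760.00 − 6·€734.51 = €4,352.94.
Then at r₁ with €734.51/mo: n₂ = −ln(1 − r₁·B/P)/ln(1+r₁) ≈ 6.22 → 7 more payments.
Total paid = 12·€734.51 + €161.29 = €8,975.41; interest = €8,975.41 − €8,760.00 = €215.41.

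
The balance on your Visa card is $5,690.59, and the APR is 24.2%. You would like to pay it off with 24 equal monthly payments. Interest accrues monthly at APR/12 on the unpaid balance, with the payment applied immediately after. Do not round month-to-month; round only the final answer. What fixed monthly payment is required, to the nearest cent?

Monthly rate r = 24.2%/12 = 2.01667% = 0.0201667.
Level-payment amortization: P = B₀·r / (1 − (1+r)^(−n)) = 5690.59·0.0201667 / (1 − 1.02017^(−24)).
Denominator 1 − (1+r)^(−24) = 0.380711663.
P = 114.76 / 0.380711663 ≈ 301.44.

$301.44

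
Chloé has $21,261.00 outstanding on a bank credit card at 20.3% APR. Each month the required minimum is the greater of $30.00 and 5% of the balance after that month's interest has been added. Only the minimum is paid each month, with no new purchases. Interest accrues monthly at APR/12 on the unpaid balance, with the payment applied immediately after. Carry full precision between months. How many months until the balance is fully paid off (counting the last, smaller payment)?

128 months

Monthly rate r = 20.3%/12 = 1.69167% = 0.0169167.
While 5% of the post-interest balance exceeds $30.00, each month B ← (B·(1+r))·(1 − 0.05), i.e. B shrinks by the factor (1+r)·0.95 = 0.96607.
This holds for months 1–104. Entering month 105 the balance is $586.84; 5% of the post-interest balance is now below $30.00, so the flat $30.00 minimum applies from here.
From month 105 a fixed $30.00 at rate r clears $586.84 in 24 more payments. Total: 104 + 24 = 128 months.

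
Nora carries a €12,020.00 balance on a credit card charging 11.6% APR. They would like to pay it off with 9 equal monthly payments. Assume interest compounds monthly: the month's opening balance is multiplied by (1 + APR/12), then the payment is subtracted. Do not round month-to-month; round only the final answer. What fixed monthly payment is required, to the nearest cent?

Monthly rate r = 11.6%/12 = 0.966667% = 0.00966667.
Level-payment amortization: P = B₀·r / (1 − (1+r)^(−n)) = 12020.00·0.00966667 / (1 − 1.00967^(−9)).
Denominator 1 − (1+r)^(−9) = 0.0829398278.
P = 116.193 / 0.0829398278 ≈ 1400.94.

€1,400.94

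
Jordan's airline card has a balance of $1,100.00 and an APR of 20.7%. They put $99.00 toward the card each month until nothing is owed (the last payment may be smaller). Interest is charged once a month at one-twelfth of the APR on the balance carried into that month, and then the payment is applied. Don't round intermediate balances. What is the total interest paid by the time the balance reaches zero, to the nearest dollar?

$132

Monthly rate r = 20.7%/12 = 1.725% = 0.01725.
Payoff takes n = ⌈−ln(1 − rB₀/P)/ln(1+r)⌉ = ⌈12.441⌉ = 13 payments; the last is $43.89.
Total paid = 12·$99.00 + $43.89 = $1,231.89.
Total interest = total paid − principal = $1,231.89 − $1,100.00 = $131.89.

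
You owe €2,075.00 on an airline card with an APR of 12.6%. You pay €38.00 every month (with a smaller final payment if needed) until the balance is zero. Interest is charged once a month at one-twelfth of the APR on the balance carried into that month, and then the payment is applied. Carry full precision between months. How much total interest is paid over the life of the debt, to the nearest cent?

Monthly rate r = 12.6%/12 = 1.05% = 0.0105.
Payoff takes n = ⌈−ln(1 − rB₀/P)/ln(1+r)⌉ = ⌈81.549⌉ = 82 payments; the last is €20.92.
Total paid = 81·€38.00 + €20.92 = €3,098.92.
Total interest = total paid − principal = €3,098.92 − €2,075.00 = €1,023.92.

€1,023.92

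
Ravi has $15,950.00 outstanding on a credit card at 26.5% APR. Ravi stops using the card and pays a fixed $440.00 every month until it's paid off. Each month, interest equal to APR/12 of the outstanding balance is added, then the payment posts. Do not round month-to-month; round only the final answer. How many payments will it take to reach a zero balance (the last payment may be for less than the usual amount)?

Monthly rate r = 26.5%/12 = 2.20833% = 0.0220833.
Recurrence: B ← B·(1+r) − $440.00.
Month 1: interest $352.23; balance after payment $15,862.23.
Month 2: interest $350.29; balance after payment $15,772.52.
Closed form: n = −ln(1 − rB₀/P)/ln(1+r) = −ln(0.19948)/ln(1.02208) ≈ 73.801, so the balance reaches zero during payment 74.

74 months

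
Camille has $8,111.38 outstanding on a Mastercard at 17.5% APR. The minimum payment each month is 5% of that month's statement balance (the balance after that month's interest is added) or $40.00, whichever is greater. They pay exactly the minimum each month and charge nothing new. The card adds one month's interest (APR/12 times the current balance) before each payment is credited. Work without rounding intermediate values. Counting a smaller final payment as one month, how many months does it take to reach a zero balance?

87 months

Monthly rate r = 17.5%/12 = 1.45833% = 0.0145833.
While 5% of the post-interest balance exceeds $40.00, each month B ← (B·(1+r))·(1 − 0.05), i.e. B shrinks by the factor (1+r)·0.95 = 0.96385.
This holds for months 1–64. Entering month 65 the balance is $768.81; 5% of the post-interest balance is now below $40.00, so the flat $40.00 minimum applies from here.
From month 65 a fixed $40.00 at rate r clears $768.81 in 23 more payments. Total: 64 + 23 = 87 months.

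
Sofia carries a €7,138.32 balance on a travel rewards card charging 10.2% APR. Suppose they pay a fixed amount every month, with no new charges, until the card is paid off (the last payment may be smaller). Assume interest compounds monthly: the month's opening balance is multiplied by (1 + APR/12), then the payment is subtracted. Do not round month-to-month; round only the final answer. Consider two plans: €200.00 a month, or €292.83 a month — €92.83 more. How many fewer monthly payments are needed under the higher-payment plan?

Monthly rate r = 10.2%/12 = 0.85% = 0.0085.
At €200.00/mo: n = ⌈−ln(1 − rB₀/P)/ln(1+r)⌉ = 43 payments (last €142.47); total interest = total paid − €7,138.32 = €1,404.15.
At €292.83/mo: 28 payments (last €126.93); total interest €895.02.
Payments saved = 43 − 28 = 15.

15 fewer payments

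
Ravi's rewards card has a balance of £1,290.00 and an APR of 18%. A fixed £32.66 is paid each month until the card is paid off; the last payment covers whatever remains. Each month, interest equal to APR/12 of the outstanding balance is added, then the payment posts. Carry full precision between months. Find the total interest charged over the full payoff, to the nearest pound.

£679

Monthly rate r = 18%/12 = 1.5% = 0.015.
Payoff takes n = ⌈−ln(1 − rB₀/P)/ln(1+r)⌉ = ⌈60.290⌉ = 61 payments; the last is £9.52.
Total paid = 60·£32.66 + £9.52 = £1,969.12.
Total interest = total paid − principal = £1,969.12 − £1,290.00 = £679.12.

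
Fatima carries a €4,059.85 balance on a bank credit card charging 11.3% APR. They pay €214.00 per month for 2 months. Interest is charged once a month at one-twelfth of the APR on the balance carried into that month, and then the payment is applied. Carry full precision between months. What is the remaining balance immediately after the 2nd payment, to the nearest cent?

€3,706.66

Monthly rate r = 11.3%/12 = 0.941667% = 0.00941667.
Each month: B ← B·(1+r) − €214.00.
Month 1: interest €38.23; balance after payment €3,884.08.
Month 2: interest €36.58; balance after payment €3,706.66.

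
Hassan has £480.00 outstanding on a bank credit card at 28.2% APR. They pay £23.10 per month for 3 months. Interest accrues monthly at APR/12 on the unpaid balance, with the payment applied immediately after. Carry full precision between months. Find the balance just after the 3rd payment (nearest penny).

Monthly rate r = 28.2%/12 = 2.35% = 0.0235.
Each month: B ← B·(1+r) − £23.10.
Month 1: interest £11.28; balance after payment £468.18.
Month 2: interest £11.00; balance after payment £456.08.
Month 3: interest £10.72; balance after payment £443.70.

£443.70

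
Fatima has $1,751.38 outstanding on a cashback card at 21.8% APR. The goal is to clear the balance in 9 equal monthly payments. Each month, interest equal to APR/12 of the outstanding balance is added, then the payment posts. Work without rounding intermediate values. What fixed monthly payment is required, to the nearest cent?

$212.70

Monthly rate r = 21.8%/12 = 1.81667% = 0.0181667.
Level-payment amortization: P = B₀·r / (1 − (1+r)^(−n)) = 1751.38·0.0181667 / (1 − 1.01817^(−9)).
Denominator 1 − (1+r)^(−9) = 0.149586536.
P = 31.8167 / 0.149586536 ≈ 212.70.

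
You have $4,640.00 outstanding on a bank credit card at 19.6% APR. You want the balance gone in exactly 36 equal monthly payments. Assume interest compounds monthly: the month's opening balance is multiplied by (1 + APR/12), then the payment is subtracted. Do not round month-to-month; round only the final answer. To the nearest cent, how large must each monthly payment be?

Monthly rate r = 19.6%/12 = 1.63333% = 0.0163333.
Level-payment amortization: P = B₀·r / (1 − (1+r)^(−n)) = 4640.00·0.0163333 / (1 − 1.01633^(−36)).
Denominator 1 − (1+r)^(−36) = 0.441918157.
P = 75.7867 / 0.441918157 ≈ 171.49.

$171.49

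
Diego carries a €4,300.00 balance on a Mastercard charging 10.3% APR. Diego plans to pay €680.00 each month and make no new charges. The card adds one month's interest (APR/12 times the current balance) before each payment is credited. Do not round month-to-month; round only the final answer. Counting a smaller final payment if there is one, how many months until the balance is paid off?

Monthly rate r = 10.3%/12 = 0.858333% = 0.00858333.
Recurrence: B ← B·(1+r) − €680.00.
Month 1: interest €36.91; balance after payment €3,656.91.
Month 2: interest €31.39; balance after payment €3,008.30.
Closed form: n = −ln(1 − rB₀/P)/ln(1+r) = −ln(0.94572)/ln(1.00858) ≈ 6.529, so the balance reaches zero during payment 7.

7 months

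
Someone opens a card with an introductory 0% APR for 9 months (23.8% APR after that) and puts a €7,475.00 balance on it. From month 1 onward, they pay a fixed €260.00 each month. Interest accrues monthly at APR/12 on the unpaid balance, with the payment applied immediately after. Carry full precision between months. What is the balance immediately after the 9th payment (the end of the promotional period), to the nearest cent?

Promo months 1–9 at r₀ = 0%/12 = 0; months 10+ at r₁ = 23.8%/12 = 0.0198333.
After month 9 (no interest yet): B = €7,475.00 − 9·€260.00 = €5,135.00.

€5,135.00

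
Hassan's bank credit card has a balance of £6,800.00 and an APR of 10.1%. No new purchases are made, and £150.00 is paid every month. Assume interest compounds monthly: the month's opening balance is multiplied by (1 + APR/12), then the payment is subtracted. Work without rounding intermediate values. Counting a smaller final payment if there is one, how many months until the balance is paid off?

58 payments

Monthly rate r = 10.1%/12 = 0.841667% = 0.00841667.
Recurrence: B ← B·(1+r) − £150.00.
Month 1: interest £57.23; balance after payment £6,707.23.
Month 2: interest £56.45; balance after payment £6,613.69.
Closed form: n = −ln(1 − rB₀/P)/ln(1+r) = −ln(0.61844)/ln(1.00842) ≈ 57.335, so the balance reaches zero during payment 58.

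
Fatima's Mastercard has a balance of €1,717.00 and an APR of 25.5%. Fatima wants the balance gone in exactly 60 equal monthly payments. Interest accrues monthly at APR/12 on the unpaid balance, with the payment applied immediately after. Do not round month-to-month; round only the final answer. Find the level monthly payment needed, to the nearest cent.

€50.90

Monthly rate r = 25.5%/12 = 2.125% = 0.02125.
Level-payment amortization: P = B₀·r / (1 − (1+r)^(−n)) = 1717.00·0.02125 / (1 − 1.02125^(−60)).
Denominator 1 − (1+r)^(−60) = 0.71681136.
P = 36.4863 / 0.71681136 ≈ 50.90.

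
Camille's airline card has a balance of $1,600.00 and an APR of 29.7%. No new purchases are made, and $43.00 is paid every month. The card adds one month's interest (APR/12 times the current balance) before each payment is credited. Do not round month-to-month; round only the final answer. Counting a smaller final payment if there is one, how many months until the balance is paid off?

104 payments

Monthly rate r = 29.7%/12 = 2.475% = 0.02475.
Recurrence: B ← B·(1+r) − $43.00.
Month 1: interest $39.60; balance after payment $1,596.60.
Month 2: interest $39.52; balance after payment $1,593.12.
Closed form: n = −ln(1 − rB₀/P)/ln(1+r) = −ln(0.07907)/ln(1.02475) ≈ 103.786, so the balance reaches zero during payment 104.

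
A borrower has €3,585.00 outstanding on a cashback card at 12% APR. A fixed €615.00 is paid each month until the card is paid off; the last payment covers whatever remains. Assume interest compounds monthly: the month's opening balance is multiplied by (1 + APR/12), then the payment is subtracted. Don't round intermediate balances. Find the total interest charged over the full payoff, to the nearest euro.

Monthly rate r = 12%/12 = 1% = 0.01.
Payoff takes n = ⌈−ln(1 − rB₀/P)/ln(1+r)⌉ = ⌈6.036⌉ = 7 payments; the last is €22.28.
Total paid = 6·€615.00 + €22.28 = €3,712.28.
Total interest = total paid − principal = €3,712.28 − €3,585.00 = €127.28.

€127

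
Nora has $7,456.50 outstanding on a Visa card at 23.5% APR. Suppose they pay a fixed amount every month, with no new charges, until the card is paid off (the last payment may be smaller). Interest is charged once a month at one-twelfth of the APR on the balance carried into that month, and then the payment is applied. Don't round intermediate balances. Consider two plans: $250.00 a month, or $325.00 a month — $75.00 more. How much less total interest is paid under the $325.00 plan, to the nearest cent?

$1,311.52

Monthly rate r = 23.5%/12 = 1.95833% = 0.0195833.
At $250.00/mo: n = ⌈−ln(1 − rB₀/P)/ln(1+r)⌉ = 46 payments (last $59.22); total interest = total paid − $7,456.50 = $3,852.72.
At $325.00/mo: 31 payments (last $247.70); total interest $2,541.20.
Interest saved = $3,852.72 − $2,541.20 = $1,311.52.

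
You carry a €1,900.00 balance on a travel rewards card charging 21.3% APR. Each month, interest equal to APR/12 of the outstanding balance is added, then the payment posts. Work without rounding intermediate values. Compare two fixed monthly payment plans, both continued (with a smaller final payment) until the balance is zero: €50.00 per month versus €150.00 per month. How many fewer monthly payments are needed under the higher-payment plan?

49 fewer payments

Monthly rate r = 21.3%/12 = 1.775% = 0.01775.
At €50.00/mo: n = ⌈−ln(1 − rB₀/P)/ln(1+r)⌉ = 64 payments (last €39.72); total interest = total paid − €1,900.00 = €1,289.72.
At €150.00/mo: 15 payments (last €71.58); total interest €271.58.
Payments saved = 64 − 15 = 49.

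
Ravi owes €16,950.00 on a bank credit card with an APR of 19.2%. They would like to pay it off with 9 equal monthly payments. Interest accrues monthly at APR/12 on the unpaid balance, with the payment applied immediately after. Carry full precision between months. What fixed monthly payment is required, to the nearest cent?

Monthly rate r = 19.2%/12 = 1.6% = 0.016.
Level-payment amortization: P = B₀·r / (1 − (1+r)^(−n)) = 16950.00·0.016 / (1 − 1.016^(−9)).
Denominator 1 − (1+r)^(−9) = 0.1331247.
P = 271.2 / 0.1331247 ≈ 2037.19.

€2,037.19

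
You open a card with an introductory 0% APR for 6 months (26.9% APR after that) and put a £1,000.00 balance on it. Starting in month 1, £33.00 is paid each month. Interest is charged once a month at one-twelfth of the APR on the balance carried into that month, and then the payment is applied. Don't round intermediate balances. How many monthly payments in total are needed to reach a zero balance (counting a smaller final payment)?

42 payments

Promo months 1–6 at r₀ = 0%/12 = 0; months 7+ at r₁ = 26.9%/12 = 0.0224167.
After month 6 (no interest yet): B = £1,000.00 − 6·£33.00 = £802.00.
Then at r₁ with £33.00/mo: n₂ = −ln(1 − r₁·B/P)/ln(1+r₁) ≈ 35.50 → 36 more payments.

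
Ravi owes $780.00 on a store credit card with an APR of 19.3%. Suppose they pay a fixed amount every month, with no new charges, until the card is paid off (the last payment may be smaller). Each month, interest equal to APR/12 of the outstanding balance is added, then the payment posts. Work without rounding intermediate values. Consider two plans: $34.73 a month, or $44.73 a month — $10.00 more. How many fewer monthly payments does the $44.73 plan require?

Monthly rate r = 19.3%/12 = 1.60833% = 0.0160833.
At $34.73/mo: n = ⌈−ln(1 − rB₀/P)/ln(1+r)⌉ = 29 payments (last $3.15); total interest = total paid − $780.00 = $195.59.
At $44.73/mo: 21 payments (last $28.22); total interest $142.82.
Payments saved = 29 − 21 = 8.

8 fewer payments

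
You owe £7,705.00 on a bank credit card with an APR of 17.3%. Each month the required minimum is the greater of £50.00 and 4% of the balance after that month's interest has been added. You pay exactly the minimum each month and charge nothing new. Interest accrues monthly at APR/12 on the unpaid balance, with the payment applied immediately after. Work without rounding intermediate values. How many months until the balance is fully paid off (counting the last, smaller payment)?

100 months

Monthly rate r = 17.3%/12 = 1.44167% = 0.0144167.
While 4% of the post-interest balance exceeds £50.00, each month B ← (B·(1+r))·(1 − 0.04), i.e. B shrinks by the factor (1+r)·0.96 = 0.97384.
This holds for months 1–70. Entering month 71 the balance is £1,204.77; 4% of the post-interest balance is now below £50.00, so the flat £50.00 minimum applies from here.
From month 71 a fixed £50.00 at rate r clears £1,204.77 in 30 more payments. Total: 70 + 30 = 100 months.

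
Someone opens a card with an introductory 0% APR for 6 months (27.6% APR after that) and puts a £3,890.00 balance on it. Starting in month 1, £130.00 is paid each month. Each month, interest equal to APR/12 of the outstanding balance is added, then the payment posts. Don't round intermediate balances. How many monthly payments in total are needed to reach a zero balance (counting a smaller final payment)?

Promo months 1–6 at r₀ = 0%/12 = 0; months 7+ at r₁ = 27.6%/12 = 0.023.
After month 6 (no interest yet): B = £3,890.00 − 6·£130.00 = £3,110.00.
Then at r₁ with £130.00/mo: n₂ = −ln(1 − r₁·B/P)/ln(1+r₁) ≈ 35.14 → 36 more payments.

42 payments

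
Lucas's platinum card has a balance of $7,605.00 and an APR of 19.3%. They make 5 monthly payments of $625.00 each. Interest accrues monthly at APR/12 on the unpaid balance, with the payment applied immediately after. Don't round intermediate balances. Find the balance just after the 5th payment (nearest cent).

$5,009.41

Monthly rate r = 19.3%/12 = 1.60833% = 0.0160833.
Each month: B ← B·(1+r) − $625.00.
Month 1: interest $122.31; balance after payment $7,102.31.
Month 2: interest $114.23; balance after payment $6,591.54.
Month 3: interest $106.01; balance after payment $6,072.56.
Month 4: interest $97.67; balance after payment $5,545.22.
Month 5: interest $89.19; balance after payment $5,009.41.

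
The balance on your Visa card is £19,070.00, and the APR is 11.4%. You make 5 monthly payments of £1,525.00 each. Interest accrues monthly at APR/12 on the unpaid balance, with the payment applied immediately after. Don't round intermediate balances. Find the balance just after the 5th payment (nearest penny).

£12,221.94

Monthly rate r = 11.4%/12 = 0.95% = 0.0095.
Each month: B ← B·(1+r) − £1,525.00.
Month 1: interest £181.16; balance after payment £17,726.17.
Month 2: interest £168.40; balance after payment £16,369.56.
Month 3: interest £155.51; balance after payment £15,000.07.
Month 4: interest £142.50; balance after payment £13,617.58.
Month 5: interest £129.37; balance after payment £12,221.94.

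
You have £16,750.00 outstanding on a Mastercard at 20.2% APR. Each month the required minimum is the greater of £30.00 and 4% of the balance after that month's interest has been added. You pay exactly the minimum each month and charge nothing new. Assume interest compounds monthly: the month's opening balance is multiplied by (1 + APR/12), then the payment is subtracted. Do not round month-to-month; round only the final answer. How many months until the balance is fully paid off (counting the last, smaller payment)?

Monthly rate r = 20.2%/12 = 1.68333% = 0.0168333.
While 4% of the post-interest balance exceeds £30.00, each month B ← (B·(1+r))·(1 − 0.04), i.e. B shrinks by the factor (1+r)·0.96 = 0.97616.
This holds for months 1–130. Entering month 131 the balance is £727.35; 4% of the post-interest balance is now below £30.00, so the flat £30.00 minimum applies from here.
From month 131 a fixed £30.00 at rate r clears £727.35 in 32 more payments. Total: 130 + 32 = 162 months.

162 months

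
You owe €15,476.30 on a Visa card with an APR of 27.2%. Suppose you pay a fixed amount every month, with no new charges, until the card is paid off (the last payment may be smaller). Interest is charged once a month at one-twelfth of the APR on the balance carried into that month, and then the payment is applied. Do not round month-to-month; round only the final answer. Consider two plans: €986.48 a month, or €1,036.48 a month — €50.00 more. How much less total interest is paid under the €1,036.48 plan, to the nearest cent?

Monthly rate r = 27.2%/12 = 2.26667% = 0.0226667.
At €986.48/mo: n = ⌈−ln(1 − rB₀/P)/ln(1+r)⌉ = 20 payments (last €600.48); total interest = total paid − €15,476.30 = €3,867.30.
At €1,036.48/mo: 19 payments (last €452.54); total interest €3,632.88.
Interest saved = €3,867.30 − €3,632.88 = €234.42.

€234.42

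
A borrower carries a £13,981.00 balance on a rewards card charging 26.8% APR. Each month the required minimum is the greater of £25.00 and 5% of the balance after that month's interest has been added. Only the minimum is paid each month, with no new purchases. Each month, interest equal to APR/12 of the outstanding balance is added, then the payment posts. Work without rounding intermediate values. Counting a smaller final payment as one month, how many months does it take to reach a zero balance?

Monthly rate r = 26.8%/12 = 2.23333% = 0.0223333.
While 5% of the post-interest balance exceeds £25.00, each month B ← (B·(1+r))·(1 − 0.05), i.e. B shrinks by the factor (1+r)·0.95 = 0.97122.
This holds for months 1–115. Entering month 116 the balance is £486.29; 5% of the post-interest balance is now below £25.00, so the flat £25.00 minimum applies from here.
From month 116 a fixed £25.00 at rate r clears £486.29 in 26 more payments. Total: 115 + 26 = 141 months.

141 months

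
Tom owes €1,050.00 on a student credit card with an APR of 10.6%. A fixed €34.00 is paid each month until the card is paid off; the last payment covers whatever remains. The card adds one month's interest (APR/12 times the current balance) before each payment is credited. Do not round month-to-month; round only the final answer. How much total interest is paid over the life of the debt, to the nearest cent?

€181.53

Monthly rate r = 10.6%/12 = 0.883333% = 0.00883333.
Payoff takes n = ⌈−ln(1 − rB₀/P)/ln(1+r)⌉ = ⌈36.221⌉ = 37 payments; the last is €7.53.
Total paid = 36·€34.00 + €7.53 = €1,231.53.
Total interest = total paid − principal = €1,231.53 − €1,050.00 = €181.53.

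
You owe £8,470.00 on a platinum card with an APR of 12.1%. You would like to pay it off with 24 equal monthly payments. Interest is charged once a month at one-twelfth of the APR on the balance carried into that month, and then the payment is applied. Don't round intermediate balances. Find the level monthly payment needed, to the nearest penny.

£399.11

Monthly rate r = 12.1%/12 = 1.00833% = 0.0100833.
Level-payment amortization: P = B₀·r / (1 − (1+r)^(−n)) = 8470.00·0.0100833 / (1 − 1.01008^(−24)).
Denominator 1 − (1+r)^(−24) = 0.213991802.
P = 85.4058 / 0.213991802 ≈ 399.11.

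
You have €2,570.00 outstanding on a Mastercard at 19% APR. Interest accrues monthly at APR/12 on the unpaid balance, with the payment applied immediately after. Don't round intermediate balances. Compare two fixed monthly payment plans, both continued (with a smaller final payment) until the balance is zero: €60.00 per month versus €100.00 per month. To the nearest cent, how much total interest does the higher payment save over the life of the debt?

Monthly rate r = 19%/12 = 1.58333% = 0.0158333.
At €60.00/mo: n = ⌈−ln(1 − rB₀/P)/ln(1+r)⌉ = 73 payments (last €10.53); total interest = total paid − €2,570.00 = €1,760.53.
At €100.00/mo: 34 payments (last €25.70); total interest €755.70.
Interest saved = €1,760.53 − €755.70 = €1,004.83.

€1,004.83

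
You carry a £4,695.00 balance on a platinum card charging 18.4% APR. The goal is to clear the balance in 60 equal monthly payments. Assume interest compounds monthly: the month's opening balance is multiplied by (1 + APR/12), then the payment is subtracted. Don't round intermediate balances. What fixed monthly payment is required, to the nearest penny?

Monthly rate r = 18.4%/12 = 1.53333% = 0.0153333.
Level-payment amortization: P = B₀·r / (1 − (1+r)^(−n)) = 4695.00·0.0153333 / (1 − 1.01533^(−60)).
Denominator 1 − (1+r)^(−60) = 0.598688742.
P = 71.99 / 0.598688742 ≈ 120.25.

£120.25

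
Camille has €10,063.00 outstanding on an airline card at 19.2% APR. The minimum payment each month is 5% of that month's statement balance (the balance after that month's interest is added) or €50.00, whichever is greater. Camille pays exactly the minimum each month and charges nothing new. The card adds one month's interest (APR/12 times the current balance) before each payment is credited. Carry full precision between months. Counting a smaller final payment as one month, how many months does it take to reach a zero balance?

90 months

Monthly rate r = 19.2%/12 = 1.6% = 0.016.
While 5% of the post-interest balance exceeds €50.00, each month B ← (B·(1+r))·(1 − 0.05), i.e. B shrinks by the factor (1+r)·0.95 = 0.9652.
This holds for months 1–66. Entering month 67 the balance is €971.56; 5% of the post-interest balance is now below €50.00, so the flat €50.00 minimum applies from here.
From month 67 a fixed €50.00 at rate r clears €971.56 in 24 more payments. Total: 66 + 24 = 90 months.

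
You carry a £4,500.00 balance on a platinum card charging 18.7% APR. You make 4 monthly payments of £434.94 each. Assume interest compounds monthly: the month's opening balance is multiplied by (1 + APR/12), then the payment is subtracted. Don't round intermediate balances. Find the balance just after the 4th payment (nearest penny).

Monthly rate r = 18.7%/12 = 1.55833% = 0.0155833.
Each month: B ← B·(1+r) − £434.94.
Month 1: interest £70.12; balance after payment £4,135.19.
Month 2: interest £64.44; balance after payment £3,764.68.
Month 3: interest £58.67; balance after payment £3,388.41.
Month 4: interest £52.80; balance after payment £3,006.27.

£3,006.27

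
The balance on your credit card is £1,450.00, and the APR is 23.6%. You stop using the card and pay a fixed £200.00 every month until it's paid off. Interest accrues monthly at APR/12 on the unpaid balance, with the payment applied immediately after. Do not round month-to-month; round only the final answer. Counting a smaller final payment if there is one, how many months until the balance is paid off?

Monthly rate r = 23.6%/12 = 1.96667% = 0.0196667.
Recurrence: B ← B·(1+r) − £200.00.
Month 1: interest £28.52; balance after payment £1,278.52.
Month 2: interest £25.14; balance after payment £1,103.66.
Closed form: n = −ln(1 − rB₀/P)/ln(1+r) = −ln(0.85742)/ln(1.01967) ≈ 7.899, so the balance reaches zero during payment 8.

8 months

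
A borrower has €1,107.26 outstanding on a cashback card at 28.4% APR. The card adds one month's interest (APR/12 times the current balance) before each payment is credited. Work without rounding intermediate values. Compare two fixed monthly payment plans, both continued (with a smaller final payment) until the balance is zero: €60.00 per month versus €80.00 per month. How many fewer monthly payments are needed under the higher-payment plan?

Monthly rate r = 28.4%/12 = 2.36667% = 0.0236667.
At €60.00/mo: n = ⌈−ln(1 − rB₀/P)/ln(1+r)⌉ = 25 payments (last €32.63); total interest = total paid − €1,107.26 = €365.37.
At €80.00/mo: 17 payments (last €77.30); total interest €250.04.
Payments saved = 25 − 17 = 8.

8 fewer payments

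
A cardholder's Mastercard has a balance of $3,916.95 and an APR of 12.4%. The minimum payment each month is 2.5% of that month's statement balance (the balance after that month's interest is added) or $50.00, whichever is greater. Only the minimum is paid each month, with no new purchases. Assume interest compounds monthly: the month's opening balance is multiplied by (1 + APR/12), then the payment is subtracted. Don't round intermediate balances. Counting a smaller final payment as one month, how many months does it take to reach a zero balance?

97 months

Monthly rate r = 12.4%/12 = 1.03333% = 0.0103333.
While 2.5% of the post-interest balance exceeds $50.00, each month B ← (B·(1+r))·(1 − 0.025), i.e. B shrinks by the factor (1+r)·0.975 = 0.98507.
This holds for months 1–46. Entering month 47 the balance is $1,961.26; 2.5% of the post-interest balance is now below $50.00, so the flat $50.00 minimum applies from here.
From month 47 a fixed $50.00 at rate r clears $1,961.26 in 51 more payments. Total: 46 + 51 = 97 months.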